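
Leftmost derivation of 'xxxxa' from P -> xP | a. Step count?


Derivation: P => xP => xxP => xxxP => xxxxP => xxxxa
Steps: 5


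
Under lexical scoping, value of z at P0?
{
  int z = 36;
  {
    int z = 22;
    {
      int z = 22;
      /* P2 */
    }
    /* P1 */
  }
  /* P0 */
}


z declared in the same block as P0
z = 36


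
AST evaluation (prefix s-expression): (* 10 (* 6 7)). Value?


Evaluate inner: (* 6 7) = 42
Evaluate root: (* 10 42) = 420
Result: 420


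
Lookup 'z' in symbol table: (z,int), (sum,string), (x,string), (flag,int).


Lookup 'z' → type int


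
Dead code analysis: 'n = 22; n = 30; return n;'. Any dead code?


first assignment to n is overwritten before any read
Dead: 'n = 22'


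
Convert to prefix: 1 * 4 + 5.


left-to-right (same/higher precedence on left): tree is (+ (* 1 4) 5)
Prefix: + * 1 4 5


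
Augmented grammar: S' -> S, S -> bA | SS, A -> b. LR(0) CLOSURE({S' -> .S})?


Start: S' -> .S
For each item with dot before a nonterminal B, add B -> .γ for every B-production
Closure: [S' -> .S, S -> .bA, S -> .SS]


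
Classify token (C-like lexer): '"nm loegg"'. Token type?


Pattern: double-quoted sequence
Type: STRING_LITERAL


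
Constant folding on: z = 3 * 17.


3 * 17 = 51 at compile time
Optimized: z = 51


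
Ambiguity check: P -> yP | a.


right-linear, alternatives start with distinct terminals 'y' vs 'a': unique leftmost derivation
Unambiguous


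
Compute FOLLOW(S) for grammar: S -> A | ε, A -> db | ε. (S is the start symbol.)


$ ∈ FOLLOW(S). For each A -> αBβ: add FIRST(β)\{ε} to FOLLOW(B); if β nullable, add FOLLOW(A).
FOLLOW(S) = {$}


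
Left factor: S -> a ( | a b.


Common prefix: 'a'
Factored: S -> a S', S' -> ( | b


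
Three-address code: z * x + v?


Break into single-operator statements:
t1 = z * x
t2 = t1 + v


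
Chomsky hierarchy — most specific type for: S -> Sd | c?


Left-linear: every RHS is a terminal or one nonterminal followed by a terminal
Classification: Type 3 (Regular)


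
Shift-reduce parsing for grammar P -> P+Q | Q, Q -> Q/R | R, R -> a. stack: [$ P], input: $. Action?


start symbol P on stack, input exhausted
Action: accept


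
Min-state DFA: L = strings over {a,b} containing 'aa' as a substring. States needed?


KMP-style automaton: 2 progress states + 1 absorbing accept = 3
Minimal DFA: 3 states


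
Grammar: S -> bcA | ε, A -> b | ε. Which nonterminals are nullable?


A nonterminal is nullable iff some alternative derives ε (directly, or every symbol in it is nullable)
Nullable: {A, S}


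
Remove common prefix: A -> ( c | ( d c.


Common prefix: '('
Factored: A -> ( A', A' -> c | d c


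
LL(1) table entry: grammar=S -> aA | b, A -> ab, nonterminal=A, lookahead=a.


For [A, a]: 'a' ∈ FIRST(ab)
Entry: A -> ab


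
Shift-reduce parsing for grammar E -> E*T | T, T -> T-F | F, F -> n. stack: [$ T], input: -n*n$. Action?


shift '-' to continue T -> T-F
Action: shift


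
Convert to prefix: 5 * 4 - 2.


left-to-right (same/higher precedence on left): tree is (- (* 5 4) 2)
Prefix: - * 5 4 2


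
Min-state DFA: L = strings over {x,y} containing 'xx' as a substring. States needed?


KMP-style automaton: 2 progress states + 1 absorbing accept = 3
Minimal DFA: 3 states


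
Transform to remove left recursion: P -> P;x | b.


Left-recursive alternatives: P;x; non-recursive: b
Introduce P': P -> bP', P' -> ;xP' | ε


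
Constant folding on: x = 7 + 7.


7 + 7 = 14 at compile time
Optimized: x = 14


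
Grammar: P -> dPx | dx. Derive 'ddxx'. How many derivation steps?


Derivation: P => dPx => ddxx
Steps: 2


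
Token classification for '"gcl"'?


Pattern: double-quoted sequence
Type: STRING_LITERAL


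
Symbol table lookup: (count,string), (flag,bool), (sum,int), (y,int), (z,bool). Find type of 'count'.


Lookup 'count' → type string


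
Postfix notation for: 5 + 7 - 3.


Left to right (same or higher precedence on left)
Postfix: 5 7 + 3 -


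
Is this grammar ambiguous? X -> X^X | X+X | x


'x^x+x' has two parse trees (no precedence encoded between ^ and +)
Ambiguous


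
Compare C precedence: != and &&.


'!=' is equality (level 6); '&&' is logical AND (level 2)
Higher level binds tighter
'!=' has higher precedence than '&&'


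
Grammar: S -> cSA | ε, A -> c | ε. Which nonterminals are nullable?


A nonterminal is nullable iff some alternative derives ε (directly, or every symbol in it is nullable)
Nullable: {A, S}


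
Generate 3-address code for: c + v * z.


Break into single-operator statements:
t1 = v * z
t2 = c + t1


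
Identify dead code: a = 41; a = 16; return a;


first assignment to a is overwritten before any read
Dead: 'a = 41'


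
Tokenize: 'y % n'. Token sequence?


Scan left to right, longest-match per lexeme
Tokens: ID(y), OP(%), ID(n)


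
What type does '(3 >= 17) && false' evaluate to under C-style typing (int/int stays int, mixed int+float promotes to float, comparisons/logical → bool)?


Operand types: bool && bool
Rule: logical operators take bool operands and yield bool
Result type: bool


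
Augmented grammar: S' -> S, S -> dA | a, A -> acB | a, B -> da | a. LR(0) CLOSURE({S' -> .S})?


Start: S' -> .S
For each item with dot before a nonterminal B, add B -> .γ for every B-production
Closure: [S' -> .S, S -> .dA, S -> .a]


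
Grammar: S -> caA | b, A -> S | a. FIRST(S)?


Per alternative of S: FIRST(caA) = {c}; FIRST(b) = {b}
FIRST(S) = {b, c}


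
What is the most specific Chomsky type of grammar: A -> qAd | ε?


Single nonterminal LHS, but q^n d^n is not regular
Classification: Type 2 (Context-Free)


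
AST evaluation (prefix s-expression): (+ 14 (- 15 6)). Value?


Evaluate inner: (- 15 6) = 9
Evaluate root: (+ 14 9) = 23
Result: 23


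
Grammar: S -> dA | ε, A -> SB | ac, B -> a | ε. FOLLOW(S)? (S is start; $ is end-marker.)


$ ∈ FOLLOW(S). For each A -> αBβ: add FIRST(β)\{ε} to FOLLOW(B); if β nullable, add FOLLOW(A).
FOLLOW(S) = {$, a}


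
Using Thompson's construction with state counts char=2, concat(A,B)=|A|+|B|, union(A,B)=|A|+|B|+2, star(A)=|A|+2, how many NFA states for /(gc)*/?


Syntax tree has 2 char leaf(s), 0 union(s), 1 star(s)
chars contribute 2×2 = 4; each union adds +2; each star adds +2
Total: 4 + 0 + 2 = 6 states


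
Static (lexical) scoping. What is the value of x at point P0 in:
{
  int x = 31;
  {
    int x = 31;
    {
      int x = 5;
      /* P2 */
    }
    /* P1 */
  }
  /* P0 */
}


x declared in the same block as P0
x = 31


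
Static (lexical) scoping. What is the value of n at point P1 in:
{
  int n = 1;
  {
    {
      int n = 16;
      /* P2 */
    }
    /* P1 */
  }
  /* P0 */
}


P1's block does not declare n; resolves to the enclosing declaration at depth 0
n = 1


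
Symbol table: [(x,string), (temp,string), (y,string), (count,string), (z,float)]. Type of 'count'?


Lookup 'count' → type string


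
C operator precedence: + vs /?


'/' is multiplicative (level 10); '+' is additive (level 9)
Higher level binds tighter
'/' has higher precedence than '+'


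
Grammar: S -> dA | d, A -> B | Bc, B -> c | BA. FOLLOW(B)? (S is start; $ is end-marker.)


$ ∈ FOLLOW(S). For each A -> αBβ: add FIRST(β)\{ε} to FOLLOW(B); if β nullable, add FOLLOW(A).
FOLLOW(B) = {$, c}


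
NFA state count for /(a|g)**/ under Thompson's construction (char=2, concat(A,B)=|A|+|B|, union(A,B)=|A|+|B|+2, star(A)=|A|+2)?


Syntax tree has 2 char leaf(s), 1 union(s), 2 star(s)
chars contribute 2×2 = 4; each union adds +2; each star adds +2
Total: 4 + 2 + 4 = 10 states


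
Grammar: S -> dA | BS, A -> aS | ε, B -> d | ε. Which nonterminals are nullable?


A nonterminal is nullable iff some alternative derives ε (directly, or every symbol in it is nullable)
Nullable: {A, B}


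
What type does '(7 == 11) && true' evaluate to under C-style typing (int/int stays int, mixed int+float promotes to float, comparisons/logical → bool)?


Operand types: bool && bool
Rule: logical operators take bool operands and yield bool
Result type: bool


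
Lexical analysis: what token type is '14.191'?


Pattern: digits with a decimal point
Type: FLOAT_LITERAL


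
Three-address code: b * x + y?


Break into single-operator statements:
t1 = b * x
t2 = t1 + y


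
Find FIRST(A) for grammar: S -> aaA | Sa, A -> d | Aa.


Per alternative of A: FIRST(d) = {d}; FIRST(Aa) = {d}
FIRST(A) = {d}


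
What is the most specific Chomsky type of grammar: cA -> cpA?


LHS has context (more than one symbol) and |LHS| ≤ |RHS|
Classification: Type 1 (Context-Sensitive)


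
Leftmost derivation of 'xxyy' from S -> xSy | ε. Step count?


Derivation: S => xSy => xxSyy => xxyy
Steps: 3


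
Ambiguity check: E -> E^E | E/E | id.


'id^id/id' has two parse trees (no precedence encoded between ^ and /)
Ambiguous


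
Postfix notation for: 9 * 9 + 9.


Left to right (same or higher precedence on left)
Postfix: 9 9 * 9 +


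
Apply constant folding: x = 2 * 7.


2 * 7 = 14 at compile time
Optimized: x = 14


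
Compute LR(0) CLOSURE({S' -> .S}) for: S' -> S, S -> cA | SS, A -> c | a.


Start: S' -> .S
For each item with dot before a nonterminal B, add B -> .γ for every B-production
Closure: [S' -> .S, S -> .cA, S -> .SS]


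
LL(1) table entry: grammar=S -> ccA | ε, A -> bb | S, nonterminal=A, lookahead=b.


For [A, b]: 'b' ∈ FIRST(bb)
Entry: A -> bb


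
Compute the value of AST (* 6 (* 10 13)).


Evaluate inner: (* 10 13) = 130
Evaluate root: (* 6 130) = 780
Result: 780


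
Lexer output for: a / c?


Scan left to right, longest-match per lexeme
Tokens: ID(a), OP(/), ID(c)


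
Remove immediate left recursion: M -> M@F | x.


Left-recursive alternatives: M@F; non-recursive: x
Introduce M': M -> xM', M' -> @FM' | ε


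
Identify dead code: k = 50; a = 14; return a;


k is assigned but never read
Dead: 'k = 50'


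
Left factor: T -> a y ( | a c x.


Common prefix: 'a'
Factored: T -> a T', T' -> y ( | c x


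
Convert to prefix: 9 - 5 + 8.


left-to-right (same/higher precedence on left): tree is (+ (- 9 5) 8)
Prefix: + - 9 5 8


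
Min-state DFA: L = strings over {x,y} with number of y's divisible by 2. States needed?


Track (count of y) mod 2: states 0..1, accept at 0
Minimal DFA: 2 states


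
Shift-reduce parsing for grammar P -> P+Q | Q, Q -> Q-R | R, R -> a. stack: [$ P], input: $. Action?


start symbol P on stack, input exhausted
Action: accept


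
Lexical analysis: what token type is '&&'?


Pattern: operator symbol
Type: OPERATOR


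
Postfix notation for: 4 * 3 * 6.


Left to right (same or higher precedence on left)
Postfix: 4 3 * 6 *


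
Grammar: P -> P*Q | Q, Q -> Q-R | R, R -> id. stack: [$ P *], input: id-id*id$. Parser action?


no handle ('P*' is not any RHS); shift 'id'
Action: shift


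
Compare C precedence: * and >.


'*' is multiplicative (level 10); '>' is relational (level 7)
Higher level binds tighter
'*' has higher precedence than '>'


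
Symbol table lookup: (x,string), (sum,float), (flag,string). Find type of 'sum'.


Lookup 'sum' → type float


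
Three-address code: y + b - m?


Break into single-operator statements:
t1 = y + b
t2 = t1 - m


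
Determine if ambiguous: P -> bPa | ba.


balanced b^n…a^n: each string has a unique parse
Unambiguous


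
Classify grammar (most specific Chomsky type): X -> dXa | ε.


Single nonterminal LHS, but d^n a^n is not regular
Classification: Type 2 (Context-Free)


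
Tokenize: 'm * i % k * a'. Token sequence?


Scan left to right, longest-match per lexeme
Tokens: ID(m), OP(*), ID(i), OP(%), ID(k), OP(*), ID(a)


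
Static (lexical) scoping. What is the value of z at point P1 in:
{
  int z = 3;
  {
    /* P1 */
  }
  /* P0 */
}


P1's block does not declare z; resolves to the enclosing declaration at depth 0
z = 3


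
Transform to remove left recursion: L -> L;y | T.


Left-recursive alternatives: L;y; non-recursive: T
Introduce L': L -> TL', L' -> ;yL' | ε


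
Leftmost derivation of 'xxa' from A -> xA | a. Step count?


Derivation: A => xA => xxA => xxa
Steps: 3


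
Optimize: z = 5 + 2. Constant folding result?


5 + 2 = 7 at compile time
Optimized: z = 7


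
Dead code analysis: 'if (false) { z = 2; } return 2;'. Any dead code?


condition is constant false, so the whole block is unreachable
Dead: 'if (false) { z = 2; }'


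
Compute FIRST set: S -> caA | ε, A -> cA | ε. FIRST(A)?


Per alternative of A: FIRST(cA) = {c}; FIRST(ε) = {ε}
FIRST(A) = {c, ε}


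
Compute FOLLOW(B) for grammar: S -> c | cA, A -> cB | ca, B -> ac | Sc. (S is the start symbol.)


$ ∈ FOLLOW(S). For each A -> αBβ: add FIRST(β)\{ε} to FOLLOW(B); if β nullable, add FOLLOW(A).
FOLLOW(B) = {$, c}


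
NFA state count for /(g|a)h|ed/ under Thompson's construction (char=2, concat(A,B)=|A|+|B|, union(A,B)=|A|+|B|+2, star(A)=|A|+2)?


Syntax tree has 5 char leaf(s), 2 union(s), 0 star(s)
chars contribute 5×2 = 10; each union adds +2; each star adds +2
Total: 10 + 4 + 0 = 14 states


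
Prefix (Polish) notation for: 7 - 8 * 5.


'*' binds tighter: tree is (- 7 (* 8 5))
Prefix: - 7 * 8 5


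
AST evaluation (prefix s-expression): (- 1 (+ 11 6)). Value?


Evaluate inner: (+ 11 6) = 17
Evaluate root: (- 1 17) = -16
Result: -16


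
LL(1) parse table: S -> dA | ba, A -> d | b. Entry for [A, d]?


For [A, d]: 'd' ∈ FIRST(d)
Entry: A -> d


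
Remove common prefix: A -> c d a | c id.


Common prefix: 'c'
Factored: A -> c A', A' -> d a | id


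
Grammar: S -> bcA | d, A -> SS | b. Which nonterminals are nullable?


A nonterminal is nullable iff some alternative derives ε (directly, or every symbol in it is nullable)
Nullable: {}


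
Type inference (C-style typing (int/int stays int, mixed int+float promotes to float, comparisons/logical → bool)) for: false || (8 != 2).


Operand types: bool || bool
Rule: logical operators take bool operands and yield bool
Result type: bool


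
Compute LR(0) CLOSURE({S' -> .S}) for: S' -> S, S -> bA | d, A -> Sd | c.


Start: S' -> .S
For each item with dot before a nonterminal B, add B -> .γ for every B-production
Closure: [S' -> .S, S -> .bA, S -> .d]


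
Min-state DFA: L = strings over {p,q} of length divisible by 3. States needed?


Track length mod 3: states 0..2, accept at 0
Minimal DFA: 3 states


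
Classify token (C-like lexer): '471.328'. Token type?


Pattern: digits with a decimal point
Type: FLOAT_LITERAL


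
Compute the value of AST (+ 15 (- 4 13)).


Evaluate inner: (- 4 13) = -9
Evaluate root: (+ 15 -9) = 6
Result: 6


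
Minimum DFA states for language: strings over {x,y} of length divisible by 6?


Track length mod 6: states 0..5, accept at 0
Minimal DFA: 6 states


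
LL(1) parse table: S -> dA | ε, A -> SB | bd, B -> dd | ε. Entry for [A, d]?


For [A, d]: 'd' ∈ FIRST(SB)
Entry: A -> SB


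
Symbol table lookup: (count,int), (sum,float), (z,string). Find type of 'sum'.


Lookup 'sum' → type float


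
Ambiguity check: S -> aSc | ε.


balanced a^n…c^n: each string has a unique parse
Unambiguous


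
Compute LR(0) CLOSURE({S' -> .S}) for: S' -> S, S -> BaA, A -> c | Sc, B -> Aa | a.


Start: S' -> .S
For each item with dot before a nonterminal B, add B -> .γ for every B-production
Closure: [S' -> .S, S -> .BaA, B -> .Aa, B -> .a, A -> .c, A -> .Sc]


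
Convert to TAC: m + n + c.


Break into single-operator statements:
t1 = m + n
t2 = t1 + c


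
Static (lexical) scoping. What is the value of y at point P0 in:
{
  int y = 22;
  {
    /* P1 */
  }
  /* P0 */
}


y declared in the same block as P0
y = 22


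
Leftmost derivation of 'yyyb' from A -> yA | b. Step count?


Derivation: A => yA => yyA => yyyA => yyyb
Steps: 4


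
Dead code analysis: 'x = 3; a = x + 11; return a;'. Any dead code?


x is read by a's definition; a is returned
No dead code


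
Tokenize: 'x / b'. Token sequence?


Scan left to right, longest-match per lexeme
Tokens: ID(x), OP(/), ID(b)


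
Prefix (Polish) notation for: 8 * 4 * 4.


left-to-right (same/higher precedence on left): tree is (* (* 8 4) 4)
Prefix: * * 8 4 4


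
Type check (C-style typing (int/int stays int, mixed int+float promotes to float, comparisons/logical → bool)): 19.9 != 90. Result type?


Operand types: float != int
Rule: comparison yields bool
Result type: bool


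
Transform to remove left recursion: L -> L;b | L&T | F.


Left-recursive alternatives: L;b, L&T; non-recursive: F
Introduce L': L -> FL', L' -> ;bL' | &TL' | ε


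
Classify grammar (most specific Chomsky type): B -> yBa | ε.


Single nonterminal LHS, but y^n a^n is not regular
Classification: Type 2 (Context-Free)


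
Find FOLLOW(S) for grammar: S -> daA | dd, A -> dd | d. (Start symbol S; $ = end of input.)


$ ∈ FOLLOW(S). For each A -> αBβ: add FIRST(β)\{ε} to FOLLOW(B); if β nullable, add FOLLOW(A).
FOLLOW(S) = {$}


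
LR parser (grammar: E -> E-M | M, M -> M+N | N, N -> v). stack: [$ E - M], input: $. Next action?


handle 'E-M' on top; lookahead ∈ FOLLOW(E) = {-, $}
Action: reduce (E -> E-M)


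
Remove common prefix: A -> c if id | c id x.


Common prefix: 'c'
Factored: A -> c A', A' -> if id | id x


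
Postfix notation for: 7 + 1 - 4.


Left to right (same or higher precedence on left)
Postfix: 7 1 + 4 -


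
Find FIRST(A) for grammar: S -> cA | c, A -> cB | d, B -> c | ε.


Per alternative of A: FIRST(cB) = {c}; FIRST(d) = {d}
FIRST(A) = {c, d}


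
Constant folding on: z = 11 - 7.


11 - 7 = 4 at compile time
Optimized: z = 4


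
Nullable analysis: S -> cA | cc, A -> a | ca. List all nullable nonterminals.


A nonterminal is nullable iff some alternative derives ε (directly, or every symbol in it is nullable)
Nullable: {}


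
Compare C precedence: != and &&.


'!=' is equality (level 6); '&&' is logical AND (level 2)
Higher level binds tighter
'!=' has higher precedence than '&&'


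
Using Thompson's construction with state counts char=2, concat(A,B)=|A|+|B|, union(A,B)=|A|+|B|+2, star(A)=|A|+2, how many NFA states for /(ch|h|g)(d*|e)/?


Syntax tree has 6 char leaf(s), 3 union(s), 1 star(s)
chars contribute 6×2 = 12; each union adds +2; each star adds +2
Total: 12 + 6 + 2 = 20 states


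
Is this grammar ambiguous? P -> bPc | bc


balanced b^n…c^n: each string has a unique parse
Unambiguous


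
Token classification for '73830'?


Pattern: digits only
Type: INTEGER_LITERAL


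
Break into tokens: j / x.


Scan left to right, longest-match per lexeme
Tokens: ID(j), OP(/), ID(x)


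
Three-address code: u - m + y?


Break into single-operator statements:
t1 = u - m
t2 = t1 + y


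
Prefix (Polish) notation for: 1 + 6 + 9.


left-to-right (same/higher precedence on left): tree is (+ (+ 1 6) 9)
Prefix: + + 1 6 9


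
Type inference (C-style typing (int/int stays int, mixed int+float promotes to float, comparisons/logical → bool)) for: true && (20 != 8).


Operand types: bool && bool
Rule: logical operators take bool operands and yield bool
Result type: bool


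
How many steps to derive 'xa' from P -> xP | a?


Derivation: P => xP => xa
Steps: 2


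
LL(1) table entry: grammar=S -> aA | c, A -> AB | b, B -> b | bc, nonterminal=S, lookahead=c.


For [S, c]: 'c' ∈ FIRST(c)
Entry: S -> c


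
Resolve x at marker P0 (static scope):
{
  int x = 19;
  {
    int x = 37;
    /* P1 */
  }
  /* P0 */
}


x declared in the same block as P0
x = 19


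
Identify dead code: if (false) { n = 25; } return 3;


condition is constant false, so the whole block is unreachable
Dead: 'if (false) { n = 25; }'


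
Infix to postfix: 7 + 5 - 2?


Left to right (same or higher precedence on left)
Postfix: 7 5 + 2 -


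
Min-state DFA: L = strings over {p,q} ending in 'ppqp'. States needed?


Track the longest suffix of input matching a prefix of 'ppqp': 5 classes (prefixes of length 0..4)
Minimal DFA: 5 states


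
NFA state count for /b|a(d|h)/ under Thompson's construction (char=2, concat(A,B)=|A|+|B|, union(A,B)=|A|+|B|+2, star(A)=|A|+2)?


Syntax tree has 4 char leaf(s), 2 union(s), 0 star(s)
chars contribute 4×2 = 8; each union adds +2; each star adds +2
Total: 8 + 4 + 0 = 12 states


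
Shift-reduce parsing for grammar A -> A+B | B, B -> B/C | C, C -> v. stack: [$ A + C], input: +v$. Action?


'C' (not preceded by B/) is the handle for B -> C
Action: reduce (B -> C)


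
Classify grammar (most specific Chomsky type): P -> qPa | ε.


Single nonterminal LHS, but q^n a^n is not regular
Classification: Type 2 (Context-Free)


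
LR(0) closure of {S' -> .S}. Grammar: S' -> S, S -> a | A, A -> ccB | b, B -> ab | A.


Start: S' -> .S
For each item with dot before a nonterminal B, add B -> .γ for every B-production
Closure: [S' -> .S, S -> .a, S -> .A, A -> .ccB, A -> .b]


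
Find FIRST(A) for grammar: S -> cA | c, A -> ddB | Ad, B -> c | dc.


Per alternative of A: FIRST(ddB) = {d}; FIRST(Ad) = {d}
FIRST(A) = {d}


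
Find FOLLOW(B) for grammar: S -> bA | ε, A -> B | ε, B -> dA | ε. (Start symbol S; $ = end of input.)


$ ∈ FOLLOW(S). For each A -> αBβ: add FIRST(β)\{ε} to FOLLOW(B); if β nullable, add FOLLOW(A).
FOLLOW(B) = {$}


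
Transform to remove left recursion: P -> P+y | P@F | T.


Left-recursive alternatives: P+y, P@F; non-recursive: T
Introduce P': P -> TP', P' -> +yP' | @FP' | ε


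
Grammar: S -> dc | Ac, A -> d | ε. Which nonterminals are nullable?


A nonterminal is nullable iff some alternative derives ε (directly, or every symbol in it is nullable)
Nullable: {A}


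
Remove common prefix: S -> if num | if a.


Common prefix: 'if'
Factored: S -> if S', S' -> num | a


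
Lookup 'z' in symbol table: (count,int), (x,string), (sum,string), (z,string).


Lookup 'z' → type string


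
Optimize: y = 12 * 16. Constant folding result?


12 * 16 = 192 at compile time
Optimized: y = 192


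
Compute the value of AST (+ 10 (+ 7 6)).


Evaluate inner: (+ 7 6) = 13
Evaluate root: (+ 10 13) = 23
Result: 23


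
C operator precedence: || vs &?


'&' is bitwise AND (level 5); '||' is logical OR (level 1)
Higher level binds tighter
'&' has higher precedence than '||'


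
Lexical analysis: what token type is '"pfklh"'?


Pattern: double-quoted sequence
Type: STRING_LITERAL


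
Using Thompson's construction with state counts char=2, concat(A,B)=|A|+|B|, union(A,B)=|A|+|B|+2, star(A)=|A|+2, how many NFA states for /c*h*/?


Syntax tree has 2 char leaf(s), 0 union(s), 2 star(s)
chars contribute 2×2 = 4; each union adds +2; each star adds +2
Total: 4 + 0 + 4 = 8 states


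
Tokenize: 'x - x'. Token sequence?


Scan left to right, longest-match per lexeme
Tokens: ID(x), OP(-), ID(x)


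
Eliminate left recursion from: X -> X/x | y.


Left-recursive alternatives: X/x; non-recursive: y
Introduce X': X -> yX', X' -> /xX' | ε


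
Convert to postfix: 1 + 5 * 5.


* has higher precedence, evaluate 5*5 first
Postfix: 1 5 5 * +


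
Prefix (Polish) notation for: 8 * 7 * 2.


left-to-right (same/higher precedence on left): tree is (* (* 8 7) 2)
Prefix: * * 8 7 2


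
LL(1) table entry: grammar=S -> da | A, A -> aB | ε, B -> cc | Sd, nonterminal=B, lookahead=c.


For [B, c]: 'c' ∈ FIRST(cc)
Entry: B -> cc


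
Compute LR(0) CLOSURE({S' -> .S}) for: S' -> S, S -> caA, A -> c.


Start: S' -> .S
For each item with dot before a nonterminal B, add B -> .γ for every B-production
Closure: [S' -> .S, S -> .caA]


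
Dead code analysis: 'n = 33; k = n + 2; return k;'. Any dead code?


n is read by k's definition; k is returned
No dead code


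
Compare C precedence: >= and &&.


'>=' is relational (level 7); '&&' is logical AND (level 2)
Higher level binds tighter
'>=' has higher precedence than '&&'


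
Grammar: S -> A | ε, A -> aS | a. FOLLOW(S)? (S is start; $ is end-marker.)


$ ∈ FOLLOW(S). For each A -> αBβ: add FIRST(β)\{ε} to FOLLOW(B); if β nullable, add FOLLOW(A).
FOLLOW(S) = {$}


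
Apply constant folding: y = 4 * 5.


4 * 5 = 20 at compile time
Optimized: y = 20


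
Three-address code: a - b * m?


Break into single-operator statements:
t1 = b * m
t2 = a - t1


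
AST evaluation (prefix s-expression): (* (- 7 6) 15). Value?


Evaluate inner: (- 7 6) = 1
Evaluate root: (* 1 15) = 15
Result: 15


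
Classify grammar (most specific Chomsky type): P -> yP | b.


Right-linear: every RHS is a terminal or a terminal followed by one nonterminal
Classification: Type 3 (Regular)


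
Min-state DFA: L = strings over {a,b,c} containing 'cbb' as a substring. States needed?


KMP-style automaton: 3 progress states + 1 absorbing accept = 4
Minimal DFA: 4 states


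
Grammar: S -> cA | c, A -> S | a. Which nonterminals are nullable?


A nonterminal is nullable iff some alternative derives ε (directly, or every symbol in it is nullable)
Nullable: {}


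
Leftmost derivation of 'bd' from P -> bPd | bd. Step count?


Derivation: P => bd
Steps: 1


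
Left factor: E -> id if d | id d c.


Common prefix: 'id'
Factored: E -> id E', E' -> if d | d c


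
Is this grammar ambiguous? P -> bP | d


right-linear, alternatives start with distinct terminals 'b' vs 'd': unique leftmost derivation
Unambiguous


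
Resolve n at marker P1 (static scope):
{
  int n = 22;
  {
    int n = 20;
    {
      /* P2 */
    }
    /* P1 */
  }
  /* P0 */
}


n declared in the same block as P1
n = 20


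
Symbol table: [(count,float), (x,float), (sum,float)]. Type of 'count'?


Lookup 'count' → type float


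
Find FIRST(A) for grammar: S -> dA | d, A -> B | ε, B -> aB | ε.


Per alternative of A: FIRST(B) = {a, ε}; FIRST(ε) = {ε}
FIRST(A) = {a, ε}


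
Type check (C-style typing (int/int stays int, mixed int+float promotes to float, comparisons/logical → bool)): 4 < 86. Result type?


Operand types: int < int
Rule: comparison yields bool
Result type: bool


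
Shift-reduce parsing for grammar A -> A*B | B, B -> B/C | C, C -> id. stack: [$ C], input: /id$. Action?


'C' (not preceded by B/) is the handle for B -> C
Action: reduce (B -> C)


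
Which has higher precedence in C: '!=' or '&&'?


'!=' is equality (level 6); '&&' is logical AND (level 2)
Higher level binds tighter
'!=' has higher precedence than '&&'


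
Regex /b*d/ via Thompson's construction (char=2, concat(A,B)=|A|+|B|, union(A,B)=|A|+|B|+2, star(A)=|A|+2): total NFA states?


Syntax tree has 2 char leaf(s), 0 union(s), 1 star(s)
chars contribute 2×2 = 4; each union adds +2; each star adds +2
Total: 4 + 0 + 2 = 6 states


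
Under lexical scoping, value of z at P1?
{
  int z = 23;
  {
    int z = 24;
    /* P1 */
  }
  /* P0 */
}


z declared in the same block as P1
z = 24


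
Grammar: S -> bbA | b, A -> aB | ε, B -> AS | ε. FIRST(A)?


Per alternative of A: FIRST(aB) = {a}; FIRST(ε) = {ε}
FIRST(A) = {a, ε}


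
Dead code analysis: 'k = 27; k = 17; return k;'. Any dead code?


first assignment to k is overwritten before any read
Dead: 'k = 27'


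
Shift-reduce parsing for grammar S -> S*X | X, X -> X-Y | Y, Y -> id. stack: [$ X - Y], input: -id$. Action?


handle 'X-Y' on top
Action: reduce (X -> X-Y)


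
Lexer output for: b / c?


Scan left to right, longest-match per lexeme
Tokens: ID(b), OP(/), ID(c)


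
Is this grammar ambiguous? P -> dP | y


right-linear, alternatives start with distinct terminals 'd' vs 'y': unique leftmost derivation
Unambiguous


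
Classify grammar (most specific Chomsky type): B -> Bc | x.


Left-linear: every RHS is a terminal or one nonterminal followed by a terminal
Classification: Type 3 (Regular)


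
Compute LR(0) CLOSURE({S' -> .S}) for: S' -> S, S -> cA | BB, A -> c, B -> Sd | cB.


Start: S' -> .S
For each item with dot before a nonterminal B, add B -> .γ for every B-production
Closure: [S' -> .S, S -> .cA, S -> .BB, B -> .Sd, B -> .cB]


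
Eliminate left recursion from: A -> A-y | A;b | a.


Left-recursive alternatives: A-y, A;b; non-recursive: a
Introduce A': A -> aA', A' -> -yA' | ;bA' | ε


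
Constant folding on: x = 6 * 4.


6 * 4 = 24 at compile time
Optimized: x = 24


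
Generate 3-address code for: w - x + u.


Break into single-operator statements:
t1 = w - x
t2 = t1 + u


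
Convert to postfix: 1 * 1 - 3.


Left to right (same or higher precedence on left)
Postfix: 1 1 * 3 -


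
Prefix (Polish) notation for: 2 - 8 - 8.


left-to-right (same/higher precedence on left): tree is (- (- 2 8) 8)
Prefix: - - 2 8 8


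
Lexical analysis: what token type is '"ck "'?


Pattern: double-quoted sequence
Type: STRING_LITERAL


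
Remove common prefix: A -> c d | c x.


Common prefix: 'c'
Factored: A -> c A', A' -> d | x


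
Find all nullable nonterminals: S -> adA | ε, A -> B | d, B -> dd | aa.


A nonterminal is nullable iff some alternative derives ε (directly, or every symbol in it is nullable)
Nullable: {S}


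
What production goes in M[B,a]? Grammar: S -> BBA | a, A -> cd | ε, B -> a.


For [B, a]: 'a' ∈ FIRST(a)
Entry: B -> a


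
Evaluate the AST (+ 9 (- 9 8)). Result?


Evaluate inner: (- 9 8) = 1
Evaluate root: (+ 9 1) = 10
Result: 10


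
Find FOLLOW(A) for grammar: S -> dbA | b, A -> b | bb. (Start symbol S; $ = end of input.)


$ ∈ FOLLOW(S). For each A -> αBβ: add FIRST(β)\{ε} to FOLLOW(B); if β nullable, add FOLLOW(A).
FOLLOW(A) = {$}


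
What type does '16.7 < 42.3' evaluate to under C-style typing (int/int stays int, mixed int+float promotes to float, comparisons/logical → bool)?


Operand types: float < float
Rule: comparison yields bool
Result type: bool


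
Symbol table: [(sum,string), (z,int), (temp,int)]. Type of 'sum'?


Lookup 'sum' → type string


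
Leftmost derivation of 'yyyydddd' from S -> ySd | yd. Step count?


Derivation: S => ySd => yySdd => yyySddd => yyyydddd
Steps: 4


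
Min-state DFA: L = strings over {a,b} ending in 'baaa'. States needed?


Track the longest suffix of input matching a prefix of 'baaa': 5 classes (prefixes of length 0..4)
Minimal DFA: 5 states


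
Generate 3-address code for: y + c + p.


Break into single-operator statements:
t1 = y + c
t2 = t1 + p


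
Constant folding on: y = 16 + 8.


16 + 8 = 24 at compile time
Optimized: y = 24


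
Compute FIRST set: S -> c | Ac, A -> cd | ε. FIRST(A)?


Per alternative of A: FIRST(cd) = {c}; FIRST(ε) = {ε}
FIRST(A) = {c, ε}


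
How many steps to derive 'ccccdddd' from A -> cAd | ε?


Derivation: A => cAd => ccAdd => cccAddd => ccccAdddd => ccccdddd
Steps: 5


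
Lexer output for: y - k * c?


Scan left to right, longest-match per lexeme
Tokens: ID(y), OP(-), ID(k), OP(*), ID(c)


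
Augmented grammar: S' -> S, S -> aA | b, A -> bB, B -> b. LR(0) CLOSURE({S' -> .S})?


Start: S' -> .S
For each item with dot before a nonterminal B, add B -> .γ for every B-production
Closure: [S' -> .S, S -> .aA, S -> .b]


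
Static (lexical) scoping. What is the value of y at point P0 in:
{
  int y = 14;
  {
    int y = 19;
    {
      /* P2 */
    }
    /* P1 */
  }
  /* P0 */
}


y declared in the same block as P0
y = 14


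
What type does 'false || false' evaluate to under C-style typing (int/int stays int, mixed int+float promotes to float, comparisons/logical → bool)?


Operand types: bool || bool
Rule: logical operators take bool operands and yield bool
Result type: bool


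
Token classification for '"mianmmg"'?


Pattern: double-quoted sequence
Type: STRING_LITERAL


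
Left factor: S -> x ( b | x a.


Common prefix: 'x'
Factored: S -> x S', S' -> ( b | a


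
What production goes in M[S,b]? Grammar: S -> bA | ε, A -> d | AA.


For [S, b]: 'b' ∈ FIRST(bA)
Entry: S -> bA


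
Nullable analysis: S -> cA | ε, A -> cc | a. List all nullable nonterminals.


A nonterminal is nullable iff some alternative derives ε (directly, or every symbol in it is nullable)
Nullable: {S}


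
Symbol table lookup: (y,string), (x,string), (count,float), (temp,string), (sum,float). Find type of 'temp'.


Lookup 'temp' → type string


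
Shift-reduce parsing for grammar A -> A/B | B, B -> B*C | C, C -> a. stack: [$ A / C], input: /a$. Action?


'C' (not preceded by B*) is the handle for B -> C
Action: reduce (B -> C)


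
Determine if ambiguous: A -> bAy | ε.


balanced b^n…y^n: each string has a unique parse
Unambiguous


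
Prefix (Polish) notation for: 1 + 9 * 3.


'*' binds tighter: tree is (+ 1 (* 9 3))
Prefix: + 1 * 9 3


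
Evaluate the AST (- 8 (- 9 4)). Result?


Evaluate inner: (- 9 4) = 5
Evaluate root: (- 8 5) = 3
Result: 3


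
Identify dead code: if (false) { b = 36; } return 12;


condition is constant false, so the whole block is unreachable
Dead: 'if (false) { b = 36; }'


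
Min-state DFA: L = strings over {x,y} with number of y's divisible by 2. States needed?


Track (count of y) mod 2: states 0..1, accept at 0
Minimal DFA: 2 states


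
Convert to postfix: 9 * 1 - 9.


Left to right (same or higher precedence on left)
Postfix: 9 1 * 9 -


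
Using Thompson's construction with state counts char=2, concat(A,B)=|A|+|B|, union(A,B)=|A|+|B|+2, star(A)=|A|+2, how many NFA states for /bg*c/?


Syntax tree has 3 char leaf(s), 0 union(s), 1 star(s)
chars contribute 3×2 = 6; each union adds +2; each star adds +2
Total: 6 + 0 + 2 = 8 states


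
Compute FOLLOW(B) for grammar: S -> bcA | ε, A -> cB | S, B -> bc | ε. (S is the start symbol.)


$ ∈ FOLLOW(S). For each A -> αBβ: add FIRST(β)\{ε} to FOLLOW(B); if β nullable, add FOLLOW(A).
FOLLOW(B) = {$}


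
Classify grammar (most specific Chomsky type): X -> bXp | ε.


Single nonterminal LHS, but b^n p^n is not regular
Classification: Type 2 (Context-Free)


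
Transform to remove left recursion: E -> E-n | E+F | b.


Left-recursive alternatives: E-n, E+F; non-recursive: b
Introduce E': E -> bE', E' -> -nE' | +FE' | ε


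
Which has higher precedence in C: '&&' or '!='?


'!=' is equality (level 6); '&&' is logical AND (level 2)
Higher level binds tighter
'!=' has higher precedence than '&&'


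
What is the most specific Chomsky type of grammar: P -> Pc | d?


Left-linear: every RHS is a terminal or one nonterminal followed by a terminal
Classification: Type 3 (Regular)


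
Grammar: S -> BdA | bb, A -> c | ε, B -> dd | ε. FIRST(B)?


Per alternative of B: FIRST(dd) = {d}; FIRST(ε) = {ε}
FIRST(B) = {d, ε}


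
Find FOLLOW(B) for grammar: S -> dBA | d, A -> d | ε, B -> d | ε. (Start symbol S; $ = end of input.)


$ ∈ FOLLOW(S). For each A -> αBβ: add FIRST(β)\{ε} to FOLLOW(B); if β nullable, add FOLLOW(A).
FOLLOW(B) = {$, d}


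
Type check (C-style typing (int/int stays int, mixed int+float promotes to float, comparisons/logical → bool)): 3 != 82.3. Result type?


Operand types: int != float
Rule: comparison yields bool
Result type: bool


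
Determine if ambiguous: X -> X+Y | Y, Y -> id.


precedence layered via separate nonterminal Y: deterministic
Unambiguous


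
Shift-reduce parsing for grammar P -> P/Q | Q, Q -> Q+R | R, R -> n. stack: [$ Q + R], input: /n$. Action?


handle 'Q+R' on top
Action: reduce (Q -> Q+R)


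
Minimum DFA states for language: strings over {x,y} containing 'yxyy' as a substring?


KMP-style automaton: 4 progress states + 1 absorbing accept = 5
Minimal DFA: 5 states


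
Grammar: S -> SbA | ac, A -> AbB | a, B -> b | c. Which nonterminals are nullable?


A nonterminal is nullable iff some alternative derives ε (directly, or every symbol in it is nullable)
Nullable: {}


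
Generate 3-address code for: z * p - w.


Break into single-operator statements:
t1 = z * p
t2 = t1 - w


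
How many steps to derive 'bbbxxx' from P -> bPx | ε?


Derivation: P => bPx => bbPxx => bbbPxxx => bbbxxx
Steps: 4


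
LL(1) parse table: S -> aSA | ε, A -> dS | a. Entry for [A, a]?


For [A, a]: 'a' ∈ FIRST(a)
Entry: A -> a


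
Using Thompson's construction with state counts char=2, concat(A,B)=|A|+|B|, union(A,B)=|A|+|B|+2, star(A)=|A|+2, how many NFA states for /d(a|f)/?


Syntax tree has 3 char leaf(s), 1 union(s), 0 star(s)
chars contribute 3×2 = 6; each union adds +2; each star adds +2
Total: 6 + 2 + 0 = 8 states


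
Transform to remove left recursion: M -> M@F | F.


Left-recursive alternatives: M@F; non-recursive: F
Introduce M': M -> FM', M' -> @FM' | ε


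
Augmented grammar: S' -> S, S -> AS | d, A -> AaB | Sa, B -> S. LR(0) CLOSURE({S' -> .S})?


Start: S' -> .S
For each item with dot before a nonterminal B, add B -> .γ for every B-production
Closure: [S' -> .S, S -> .AS, S -> .d, A -> .AaB, A -> .Sa]


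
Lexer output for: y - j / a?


Scan left to right, longest-match per lexeme
Tokens: ID(y), OP(-), ID(j), OP(/), ID(a)


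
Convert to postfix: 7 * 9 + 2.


Left to right (same or higher precedence on left)
Postfix: 7 9 * 2 +


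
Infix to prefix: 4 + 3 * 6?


'*' binds tighter: tree is (+ 4 (* 3 6))
Prefix: + 4 * 3 6


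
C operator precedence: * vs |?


'*' is multiplicative (level 10); '|' is bitwise OR (level 3)
Higher level binds tighter
'*' has higher precedence than '|'


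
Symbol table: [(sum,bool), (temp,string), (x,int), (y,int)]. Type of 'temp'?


Lookup 'temp' → type string


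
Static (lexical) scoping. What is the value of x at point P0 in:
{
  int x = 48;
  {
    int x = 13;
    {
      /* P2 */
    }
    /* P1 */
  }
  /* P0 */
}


x declared in the same block as P0
x = 48


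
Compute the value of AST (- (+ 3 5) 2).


Evaluate inner: (+ 3 5) = 8
Evaluate root: (- 8 2) = 6
Result: 6


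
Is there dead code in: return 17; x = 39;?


statement follows a return and is unreachable
Dead: 'x = 39'


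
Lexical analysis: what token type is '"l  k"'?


Pattern: double-quoted sequence
Type: STRING_LITERAL


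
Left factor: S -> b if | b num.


Common prefix: 'b'
Factored: S -> b S', S' -> if | num


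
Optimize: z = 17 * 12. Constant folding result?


17 * 12 = 204 at compile time
Optimized: z = 204


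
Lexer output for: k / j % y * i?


Scan left to right, longest-match per lexeme
Tokens: ID(k), OP(/), ID(j), OP(%), ID(y), OP(*), ID(i)


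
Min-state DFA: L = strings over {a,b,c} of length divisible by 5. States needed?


Track length mod 5: states 0..4, accept at 0
Minimal DFA: 5 states


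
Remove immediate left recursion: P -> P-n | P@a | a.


Left-recursive alternatives: P-n, P@a; non-recursive: a
Introduce P': P -> aP', P' -> -nP' | @aP' | ε


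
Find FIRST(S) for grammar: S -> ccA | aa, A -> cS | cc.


Per alternative of S: FIRST(ccA) = {c}; FIRST(aa) = {a}
FIRST(S) = {a, c}
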